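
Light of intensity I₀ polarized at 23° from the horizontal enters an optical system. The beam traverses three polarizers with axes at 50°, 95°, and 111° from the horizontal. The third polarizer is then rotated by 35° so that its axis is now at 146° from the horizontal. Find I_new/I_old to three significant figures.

Before rotation:
By Malus's law, I₁ = I₀ cos²(50° − 23°) = I₀ cos²(27°) = 0.7939 I₀.
I₂ = I₁ cos²(95° − 50°) = 0.7939 I₀ · cos²(45°) = 0.3969 I₀.
I₃ = I₂ cos²(111° − 95°) = 0.3969 I₀ · cos²(16°) = 0.3668 I₀.
After rotation:
I₁ = I₀ cos²(50° − 23°) = I₀ cos²(27°) = 0.7939 I₀.
I₂ = I₁ cos²(95° − 50°) = 0.7939 I₀ · cos²(45°) = 0.3969 I₀.
I₃ = I₂ cos²(146° − 95°) = 0.3969 I₀ · cos²(51°) = 0.1572 I₀.
Ratio = 0.1572 / 0.3668 = 0.4286.

I_new/I_old ≈ 0.429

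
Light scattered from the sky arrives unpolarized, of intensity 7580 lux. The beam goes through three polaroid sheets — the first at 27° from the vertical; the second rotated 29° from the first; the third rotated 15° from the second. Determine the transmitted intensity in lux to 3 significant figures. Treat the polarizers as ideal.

Unpolarized light through the first polarizer → I₁ = 7580 lux/2 = 3790 lux, polarized at 27°.
I₂ = I₁ · cos²(29°) = 3790 · 0.765 = 2899 lux.
I₃ = I₂ · cos²(15°) = 2899 · 0.933 = 2705 lux.

I ≈ 2700 lux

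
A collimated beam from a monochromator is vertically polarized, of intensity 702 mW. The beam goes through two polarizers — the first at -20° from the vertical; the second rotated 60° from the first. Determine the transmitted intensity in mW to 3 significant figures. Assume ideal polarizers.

By Malus's law, I₁ = 702 mW · cos²(20°) = 619.9 mW.
I₂ = I₁ · cos²(60°) = 619.9 · 0.25 = 155 mW.

I ≈ 155 mW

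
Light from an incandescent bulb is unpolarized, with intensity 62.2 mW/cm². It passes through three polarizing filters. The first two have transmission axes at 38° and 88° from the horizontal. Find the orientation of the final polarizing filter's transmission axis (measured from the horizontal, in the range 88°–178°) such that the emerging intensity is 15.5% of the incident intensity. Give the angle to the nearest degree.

θ ≈ 118°

Unpolarized light through the first polarizer → I₁ = ½ I₀, now polarized at 38°.
I₂ = I₁ cos²(88° − 38°) = 0.5 I₀ · cos²(50°) = 0.2066 I₀.
Need I₃/I₀ = 0.155, so cos²(θ − 88°) = 0.155 / 0.2066 = 0.7503.
θ − 88° = arccos(√0.7503) = 30.0°, giving θ ≈ 88 + 30.0 = 118.0°.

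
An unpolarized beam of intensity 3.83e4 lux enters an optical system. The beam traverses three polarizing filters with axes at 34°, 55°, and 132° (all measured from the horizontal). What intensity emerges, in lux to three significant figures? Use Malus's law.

I ≈ 845 lux

Unpolarized light through the first polarizer → I₁ = 3.83e4 lux/2 = 1.915e+04 lux, polarized at 34°.
I₂ = I₁ · cos²(21°) = 1.915e+04 · 0.8716 = 1.669e+04 lux.
I₃ = I₂ · cos²(77°) = 1.669e+04 · 0.0506 = 844.6 lux.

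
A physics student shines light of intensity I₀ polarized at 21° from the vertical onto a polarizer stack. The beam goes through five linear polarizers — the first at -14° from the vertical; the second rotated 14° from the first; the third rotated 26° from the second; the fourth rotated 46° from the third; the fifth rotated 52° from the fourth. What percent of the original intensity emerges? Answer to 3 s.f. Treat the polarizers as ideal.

I₁ = I₀ cos²(-14° − 21°) = I₀ cos²(35°) = 0.671 I₀.
I₂ = I₁ cos²(14°) = 0.671 · 0.9415 I₀ = 0.6317 I₀.
I₃ = I₂ cos²(26°) = 0.6317 · 0.8078 I₀ = 0.5103 I₀.
I₄ = I₃ cos²(46°) = 0.5103 · 0.4826 I₀ = 0.2463 I₀.
I₅ = I₄ cos²(52°) = 0.2463 · 0.379 I₀ = 0.09334 I₀.
That is 9.334% of the incident intensity.

≈ 9.33%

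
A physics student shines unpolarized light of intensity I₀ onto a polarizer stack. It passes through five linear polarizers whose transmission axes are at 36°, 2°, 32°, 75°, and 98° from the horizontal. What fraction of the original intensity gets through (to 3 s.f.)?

≈ 0.117 I₀

Unpolarized light through the first polarizer → I₁ = ½ I₀, now polarized at 36°.
I₂ = I₁ cos²(2° − 36°) = 0.5 I₀ · cos²(34°) = 0.3437 I₀.
I₃ = I₂ cos²(32° − 2°) = 0.3437 I₀ · cos²(30°) = 0.2577 I₀.
I₄ = I₃ cos²(75° − 32°) = 0.2577 I₀ · cos²(43°) = 0.1379 I₀.
I₅ = I₄ cos²(98° − 75°) = 0.1379 I₀ · cos²(23°) = 0.1168 I₀.
Transmitted fraction = 0.1168.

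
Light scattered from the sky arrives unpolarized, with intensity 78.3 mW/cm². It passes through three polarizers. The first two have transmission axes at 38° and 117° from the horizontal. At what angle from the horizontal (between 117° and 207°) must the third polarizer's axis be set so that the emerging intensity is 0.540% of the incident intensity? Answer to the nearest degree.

Unpolarized light through the first polarizer → I₁ = ½ I₀, now polarized at 38°.
I₂ = I₁ cos²(117° − 38°) = 0.5 I₀ · cos²(79°) = 0.0182 I₀.
Need I₃/I₀ = 0.0054, so cos²(θ − 117°) = 0.0054 / 0.0182 = 0.2966.
θ − 117° = arccos(√0.2966) = 57.0°, giving θ ≈ 117 + 57.0 = 174.0°.

θ ≈ 174°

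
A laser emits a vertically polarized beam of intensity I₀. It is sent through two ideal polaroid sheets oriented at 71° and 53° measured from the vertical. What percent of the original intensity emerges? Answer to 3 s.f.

≈ 9.59%

By Malus's law, I₁ = I₀ cos²(71° − 0°) = I₀ cos²(71°) = 0.106 I₀.
I₂ = I₁ cos²(53° − 71°) = 0.106 I₀ · cos²(18°) = 0.09587 I₀.
That is 9.587% of the incident intensity.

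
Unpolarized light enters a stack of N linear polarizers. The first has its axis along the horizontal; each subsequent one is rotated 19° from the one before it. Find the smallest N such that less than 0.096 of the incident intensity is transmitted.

N = 16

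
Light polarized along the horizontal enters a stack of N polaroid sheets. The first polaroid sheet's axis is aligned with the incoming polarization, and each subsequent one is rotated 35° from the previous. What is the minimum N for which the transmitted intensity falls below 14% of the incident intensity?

N = 6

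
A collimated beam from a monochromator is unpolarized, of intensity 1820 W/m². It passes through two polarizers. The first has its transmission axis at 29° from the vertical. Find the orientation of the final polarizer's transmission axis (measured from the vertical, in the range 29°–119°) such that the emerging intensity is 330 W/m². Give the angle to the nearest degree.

θ ≈ 82°

Unpolarized light through the first polarizer → I₁ = ½ I₀, now polarized at 29°.
Target fraction: 330 / 1820 W/m² = 0.1813 of I₀.
Need I₂/I₀ = 0.1813, so cos²(θ − 29°) = 0.1813 / 0.5 = 0.3626.
θ − 29° = arccos(√0.3626) = 53.0°, giving θ ≈ 29 + 53.0 = 82.0°.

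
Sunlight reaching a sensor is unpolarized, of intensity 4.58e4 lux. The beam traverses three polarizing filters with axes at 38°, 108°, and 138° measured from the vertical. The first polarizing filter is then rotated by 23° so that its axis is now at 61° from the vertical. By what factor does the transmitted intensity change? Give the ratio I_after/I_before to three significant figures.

Before rotation:
Unpolarized light through the first polarizer → I₁ = ½ I₀, now polarized at 38°.
I₂ = I₁ cos²(108° − 38°) = 0.5 I₀ · cos²(70°) = 0.05849 I₀.
I₃ = I₂ cos²(138° − 108°) = 0.05849 I₀ · cos²(30°) = 0.04387 I₀.
After rotation:
Unpolarized light through the first polarizer → I₁ = ½ I₀, now polarized at 61°.
I₂ = I₁ cos²(108° − 61°) = 0.5 I₀ · cos²(47°) = 0.2326 I₀.
I₃ = I₂ cos²(138° − 108°) = 0.2326 I₀ · cos²(30°) = 0.1744 I₀.
Ratio = 0.1744 / 0.04387 = 3.976.

I_new/I_old ≈ 3.98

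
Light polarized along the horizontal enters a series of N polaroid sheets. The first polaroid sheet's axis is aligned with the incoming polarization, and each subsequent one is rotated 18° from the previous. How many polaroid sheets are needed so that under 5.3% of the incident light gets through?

First polarizer is aligned with the polarization: full transmission.
Each further stage multiplies by cos²(18°) = 0.9045.
After N polarizers: T = 0.9045^(N−1). Require T < 0.053 ⇒ N−1 > ln(0.053)/ln(0.9045) = 29.27, so N−1 ≥ 30 and N = 31.
Check: N=31 gives T = 0.04925 < 0.053; N=30 gives T = 0.05445.

N = 31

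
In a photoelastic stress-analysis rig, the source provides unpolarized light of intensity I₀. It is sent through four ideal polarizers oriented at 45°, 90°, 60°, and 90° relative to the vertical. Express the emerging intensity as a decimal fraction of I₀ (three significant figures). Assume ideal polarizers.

≈ 0.141 I₀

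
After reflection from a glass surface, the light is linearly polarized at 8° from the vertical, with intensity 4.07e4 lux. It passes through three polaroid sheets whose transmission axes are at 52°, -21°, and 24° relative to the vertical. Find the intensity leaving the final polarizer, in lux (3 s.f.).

I₁ = 4.07e4 lux · cos²(44°) = 2.106e+04 lux.
I₂ = I₁ · cos²(73°) = 2.106e+04 · 0.08548 = 1800 lux.
I₃ = I₂ · cos²(45°) = 1800 · 0.5 = 900.1 lux.

I ≈ 900 lux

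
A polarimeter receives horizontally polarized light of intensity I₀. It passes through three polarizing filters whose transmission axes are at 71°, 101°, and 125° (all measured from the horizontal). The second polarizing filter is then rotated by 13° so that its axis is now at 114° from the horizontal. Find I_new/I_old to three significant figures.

I_new/I_old ≈ 0.823

Before rotation:
I₁ = I₀ cos²(71° − 0°) = I₀ cos²(71°) = 0.106 I₀.
I₂ = I₁ cos²(101° − 71°) = 0.106 I₀ · cos²(30°) = 0.0795 I₀.
I₃ = I₂ cos²(125° − 101°) = 0.0795 I₀ · cos²(24°) = 0.06634 I₀.
After rotation:
I₁ = I₀ cos²(71° − 0°) = I₀ cos²(71°) = 0.106 I₀.
I₂ = I₁ cos²(114° − 71°) = 0.106 I₀ · cos²(43°) = 0.05669 I₀.
I₃ = I₂ cos²(125° − 114°) = 0.05669 I₀ · cos²(11°) = 0.05463 I₀.
Ratio = 0.05463 / 0.06634 = 0.8234.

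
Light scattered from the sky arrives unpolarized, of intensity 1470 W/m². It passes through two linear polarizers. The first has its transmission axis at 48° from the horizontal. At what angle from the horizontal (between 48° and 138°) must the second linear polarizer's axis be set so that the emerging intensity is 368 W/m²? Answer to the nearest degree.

Unpolarized light through the first polarizer → I₁ = ½ I₀, now polarized at 48°.
Target fraction: 368 / 1470 W/m² = 0.2503 of I₀.
Need I₂/I₀ = 0.2503, so cos²(θ − 48°) = 0.2503 / 0.5 = 0.5007.
θ − 48° = arccos(√0.5007) = 45.0°, giving θ ≈ 48 + 45.0 = 93.0°.

θ ≈ 93°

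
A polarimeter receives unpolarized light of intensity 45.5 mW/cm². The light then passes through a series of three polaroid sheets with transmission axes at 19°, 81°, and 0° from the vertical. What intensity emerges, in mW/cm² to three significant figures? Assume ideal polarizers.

I ≈ 0.123 mW/cm²

Unpolarized light through the first polarizer → I₁ = 45.5 mW/cm²/2 = 22.75 mW/cm², polarized at 19°.
I₂ = I₁ · cos²(62°) = 22.75 · 0.2204 = 5.014 mW/cm².
I₃ = I₂ · cos²(81°) = 5.014 · 0.02447 = 0.1227 mW/cm².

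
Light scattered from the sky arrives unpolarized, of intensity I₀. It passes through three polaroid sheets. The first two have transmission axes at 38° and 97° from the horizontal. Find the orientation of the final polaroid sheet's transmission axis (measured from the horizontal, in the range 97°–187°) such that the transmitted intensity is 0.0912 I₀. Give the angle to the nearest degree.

Unpolarized light through the first polarizer → I₁ = ½ I₀, now polarized at 38°.
I₂ = I₁ cos²(97° − 38°) = 0.5 I₀ · cos²(59°) = 0.1326 I₀.
Need I₃/I₀ = 0.0912, so cos²(θ − 97°) = 0.0912 / 0.1326 = 0.6876.
θ − 97° = arccos(√0.6876) = 34.0°, giving θ ≈ 97 + 34.0 = 131.0°.

θ ≈ 131°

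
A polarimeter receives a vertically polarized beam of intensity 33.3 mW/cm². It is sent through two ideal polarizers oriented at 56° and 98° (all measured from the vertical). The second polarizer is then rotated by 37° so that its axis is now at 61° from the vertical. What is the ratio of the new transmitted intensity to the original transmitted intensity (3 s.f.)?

I_new/I_old ≈ 1.80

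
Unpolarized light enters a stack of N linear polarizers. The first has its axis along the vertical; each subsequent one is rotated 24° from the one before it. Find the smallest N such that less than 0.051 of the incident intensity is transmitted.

First polarizer halves the unpolarized light: factor 1/2.
Each further stage multiplies by cos²(24°) = 0.8346.
After N polarizers: T = 0.5·0.8346^(N−1). Require T < 0.051 ⇒ N−1 > ln(0.051/0.5)/ln(0.8346) = 12.62, so N−1 ≥ 13 and N = 14.
Check: N=14 gives T = 0.04764 < 0.051; N=13 gives T = 0.05708.

N = 14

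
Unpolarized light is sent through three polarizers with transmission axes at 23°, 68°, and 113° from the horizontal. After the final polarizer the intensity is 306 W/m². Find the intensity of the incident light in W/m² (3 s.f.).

Unpolarized light through the first polarizer → I₁ = ½ I₀, now polarized at 23°.
I₂ = I₁ cos²(68° − 23°) = 0.5 I₀ · cos²(45°) = 0.25 I₀.
I₃ = I₂ cos²(113° − 68°) = 0.25 I₀ · cos²(45°) = 0.125 I₀.
So 306 W/m² = 0.125 I₀, giving I₀ = 306/0.125 = 2448 W/m².

I₀ ≈ 2450 W/m²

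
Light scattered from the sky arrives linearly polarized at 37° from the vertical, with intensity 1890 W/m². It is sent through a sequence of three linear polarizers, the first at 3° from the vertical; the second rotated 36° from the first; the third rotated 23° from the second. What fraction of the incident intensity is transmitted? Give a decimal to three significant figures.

I/I₀ ≈ 0.381

I₁ = 1890 W/m² · cos²(34°) = 1299 W/m².
I₂ = I₁ · cos²(36°) = 1299 · 0.6545 = 850.2 W/m².
I₃ = I₂ · cos²(23°) = 850.2 · 0.8473 = 720.4 W/m².
Transmitted fraction = 0.3812.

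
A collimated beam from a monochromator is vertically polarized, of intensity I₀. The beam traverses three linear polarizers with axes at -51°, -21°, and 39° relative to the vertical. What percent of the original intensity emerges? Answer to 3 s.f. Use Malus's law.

≈ 7.43%

By Malus's law, I₁ = I₀ cos²(-51° − 0°) = I₀ cos²(51°) = 0.396 I₀.
I₂ = I₁ cos²(-21° + 51°) = 0.396 I₀ · cos²(30°) = 0.297 I₀.
I₃ = I₂ cos²(39° + 21°) = 0.297 I₀ · cos²(60°) = 0.07426 I₀.
That is 7.426% of the incident intensity.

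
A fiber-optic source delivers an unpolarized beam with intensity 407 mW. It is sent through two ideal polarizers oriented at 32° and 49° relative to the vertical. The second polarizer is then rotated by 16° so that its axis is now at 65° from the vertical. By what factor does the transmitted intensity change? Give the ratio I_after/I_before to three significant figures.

Before rotation:
Unpolarized light through the first polarizer → I₁ = ½ I₀, now polarized at 32°.
I₂ = I₁ cos²(49° − 32°) = 0.5 I₀ · cos²(17°) = 0.4573 I₀.
After rotation:
Unpolarized light through the first polarizer → I₁ = ½ I₀, now polarized at 32°.
I₂ = I₁ cos²(65° − 32°) = 0.5 I₀ · cos²(33°) = 0.3517 I₀.
Ratio = 0.3517 / 0.4573 = 0.7691.

I_new/I_old ≈ 0.769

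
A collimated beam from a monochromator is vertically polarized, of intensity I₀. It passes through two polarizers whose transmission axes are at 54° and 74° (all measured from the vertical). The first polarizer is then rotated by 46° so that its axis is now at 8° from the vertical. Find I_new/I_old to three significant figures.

Before rotation:
By Malus's law, I₁ = I₀ cos²(54° − 0°) = I₀ cos²(54°) = 0.3455 I₀.
I₂ = I₁ cos²(74° − 54°) = 0.3455 I₀ · cos²(20°) = 0.3051 I₀.
After rotation:
I₁ = I₀ cos²(8° − 0°) = I₀ cos²(8°) = 0.9806 I₀.
I₂ = I₁ cos²(74° − 8°) = 0.9806 I₀ · cos²(66°) = 0.1622 I₀.
Ratio = 0.1622 / 0.3051 = 0.5318.

I_new/I_old ≈ 0.532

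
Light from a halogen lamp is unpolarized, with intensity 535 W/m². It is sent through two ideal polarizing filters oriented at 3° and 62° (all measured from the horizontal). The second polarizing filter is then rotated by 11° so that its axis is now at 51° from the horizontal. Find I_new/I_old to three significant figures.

I_new/I_old ≈ 1.69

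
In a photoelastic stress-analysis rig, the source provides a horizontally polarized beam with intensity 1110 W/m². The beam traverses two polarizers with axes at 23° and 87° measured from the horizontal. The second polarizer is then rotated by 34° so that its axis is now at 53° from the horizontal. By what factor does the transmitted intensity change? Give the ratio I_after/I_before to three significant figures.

I_new/I_old ≈ 3.90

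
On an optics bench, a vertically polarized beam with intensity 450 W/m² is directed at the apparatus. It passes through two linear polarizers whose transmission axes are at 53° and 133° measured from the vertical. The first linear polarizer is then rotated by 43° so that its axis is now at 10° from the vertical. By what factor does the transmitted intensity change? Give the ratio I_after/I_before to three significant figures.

I_new/I_old ≈ 26.3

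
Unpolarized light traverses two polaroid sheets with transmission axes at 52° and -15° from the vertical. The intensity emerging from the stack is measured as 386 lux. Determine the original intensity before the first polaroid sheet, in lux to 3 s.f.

Unpolarized light through the first polarizer → I₁ = ½ I₀, now polarized at 52°.
I₂ = I₁ cos²(-15° − 52°) = 0.5 I₀ · cos²(67°) = 0.07634 I₀.
So 386 lux = 0.07634 I₀, giving I₀ = 386/0.07634 = 5057 lux.

I₀ ≈ 5060 lux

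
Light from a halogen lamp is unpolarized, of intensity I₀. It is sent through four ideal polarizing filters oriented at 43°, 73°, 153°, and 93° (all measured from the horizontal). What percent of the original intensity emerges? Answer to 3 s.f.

≈ 0.283%

Unpolarized light through the first polarizer → I₁ = ½ I₀, now polarized at 43°.
I₂ = I₁ cos²(73° − 43°) = 0.5 I₀ · cos²(30°) = 0.375 I₀.
I₃ = I₂ cos²(153° − 73°) = 0.375 I₀ · cos²(80°) = 0.01131 I₀.
I₄ = I₃ cos²(93° − 153°) = 0.01131 I₀ · cos²(60°) = 0.002827 I₀.
That is 0.2827% of the incident intensity.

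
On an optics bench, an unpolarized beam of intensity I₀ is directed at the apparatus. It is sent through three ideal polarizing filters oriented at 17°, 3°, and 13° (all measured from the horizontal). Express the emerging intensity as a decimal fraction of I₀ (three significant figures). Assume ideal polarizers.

Unpolarized light through the first polarizer → I₁ = ½ I₀, now polarized at 17°.
I₂ = I₁ cos²(3° − 17°) = 0.5 I₀ · cos²(14°) = 0.4707 I₀.
I₃ = I₂ cos²(13° − 3°) = 0.4707 I₀ · cos²(10°) = 0.4565 I₀.
Transmitted fraction = 0.4565.

≈ 0.457 I₀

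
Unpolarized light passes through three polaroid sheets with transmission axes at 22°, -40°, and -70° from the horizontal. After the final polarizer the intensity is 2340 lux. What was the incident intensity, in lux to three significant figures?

Unpolarized light through the first polarizer → I₁ = ½ I₀, now polarized at 22°.
I₂ = I₁ cos²(-40° − 22°) = 0.5 I₀ · cos²(62°) = 0.1102 I₀.
I₃ = I₂ cos²(-70° + 40°) = 0.1102 I₀ · cos²(30°) = 0.08265 I₀.
So 2340 lux = 0.08265 I₀, giving I₀ = 2340/0.08265 = 2.831e+04 lux.

I₀ ≈ 2.83e4 lux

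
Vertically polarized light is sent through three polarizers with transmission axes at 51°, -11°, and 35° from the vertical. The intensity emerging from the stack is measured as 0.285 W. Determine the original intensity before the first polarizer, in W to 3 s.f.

I₁ = I₀ cos²(51° − 0°) = I₀ cos²(51°) = 0.396 I₀.
I₂ = I₁ cos²(-11° − 51°) = 0.396 I₀ · cos²(62°) = 0.08729 I₀.
I₃ = I₂ cos²(35° + 11°) = 0.08729 I₀ · cos²(46°) = 0.04212 I₀.
So 0.285 W = 0.04212 I₀, giving I₀ = 0.285/0.04212 = 6.766 W.

I₀ ≈ 6.77 W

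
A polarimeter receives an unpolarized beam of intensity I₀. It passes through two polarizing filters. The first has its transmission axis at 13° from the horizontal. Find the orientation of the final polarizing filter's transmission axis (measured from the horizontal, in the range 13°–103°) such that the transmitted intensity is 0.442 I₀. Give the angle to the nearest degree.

Unpolarized light through the first polarizer → I₁ = ½ I₀, now polarized at 13°.
Need I₂/I₀ = 0.442, so cos²(θ − 13°) = 0.442 / 0.5 = 0.884.
θ − 13° = arccos(√0.884) = 19.9°, giving θ ≈ 13 + 19.9 = 32.9°.

θ ≈ 33°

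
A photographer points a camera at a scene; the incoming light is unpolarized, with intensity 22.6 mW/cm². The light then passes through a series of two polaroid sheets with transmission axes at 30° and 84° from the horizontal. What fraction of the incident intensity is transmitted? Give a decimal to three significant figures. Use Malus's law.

I/I₀ ≈ 0.173

Unpolarized light through the first polarizer → I₁ = 22.6 mW/cm²/2 = 11.3 mW/cm², polarized at 30°.
I₂ = I₁ · cos²(54°) = 11.3 · 0.3455 = 3.904 mW/cm².
Transmitted fraction = 0.1727.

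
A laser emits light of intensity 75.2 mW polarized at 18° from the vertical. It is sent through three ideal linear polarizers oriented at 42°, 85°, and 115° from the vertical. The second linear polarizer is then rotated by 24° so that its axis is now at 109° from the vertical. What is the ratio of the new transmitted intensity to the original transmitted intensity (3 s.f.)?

I_new/I_old ≈ 0.376

Before rotation:
I₁ = I₀ cos²(42° − 18°) = I₀ cos²(24°) = 0.8346 I₀.
I₂ = I₁ cos²(85° − 42°) = 0.8346 I₀ · cos²(43°) = 0.4464 I₀.
I₃ = I₂ cos²(115° − 85°) = 0.4464 I₀ · cos²(30°) = 0.3348 I₀.
After rotation:
I₁ = I₀ cos²(42° − 18°) = I₀ cos²(24°) = 0.8346 I₀.
I₂ = I₁ cos²(109° − 42°) = 0.8346 I₀ · cos²(67°) = 0.1274 I₀.
I₃ = I₂ cos²(115° − 109°) = 0.1274 I₀ · cos²(6°) = 0.126 I₀.
Ratio = 0.126 / 0.3348 = 0.3764.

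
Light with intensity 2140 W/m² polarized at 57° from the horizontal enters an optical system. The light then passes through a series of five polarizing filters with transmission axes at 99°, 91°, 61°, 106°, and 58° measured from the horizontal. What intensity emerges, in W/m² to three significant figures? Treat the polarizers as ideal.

I ≈ 195 W/m²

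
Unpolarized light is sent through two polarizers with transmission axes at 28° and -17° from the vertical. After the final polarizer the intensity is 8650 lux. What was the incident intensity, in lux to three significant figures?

Unpolarized light through the first polarizer → I₁ = ½ I₀, now polarized at 28°.
I₂ = I₁ cos²(-17° − 28°) = 0.5 I₀ · cos²(45°) = 0.25 I₀.
So 8650 lux = 0.25 I₀, giving I₀ = 8650/0.25 = 3.46e+04 lux.

I₀ ≈ 3.46e4 lux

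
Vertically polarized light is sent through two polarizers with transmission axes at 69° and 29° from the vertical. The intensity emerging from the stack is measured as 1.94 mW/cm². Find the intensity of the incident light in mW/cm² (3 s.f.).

I₀ ≈ 25.7 mW/cm²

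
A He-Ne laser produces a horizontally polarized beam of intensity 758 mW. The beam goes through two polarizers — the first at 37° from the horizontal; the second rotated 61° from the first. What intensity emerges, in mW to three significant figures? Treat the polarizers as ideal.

I₁ = 758 mW · cos²(37°) = 483.5 mW.
I₂ = I₁ · cos²(61°) = 483.5 · 0.235 = 113.6 mW.

I ≈ 114 mW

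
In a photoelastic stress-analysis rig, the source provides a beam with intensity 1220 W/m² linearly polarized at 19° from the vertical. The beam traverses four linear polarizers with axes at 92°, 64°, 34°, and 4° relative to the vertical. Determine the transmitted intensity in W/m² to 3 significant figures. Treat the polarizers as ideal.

I ≈ 45.7 W/m²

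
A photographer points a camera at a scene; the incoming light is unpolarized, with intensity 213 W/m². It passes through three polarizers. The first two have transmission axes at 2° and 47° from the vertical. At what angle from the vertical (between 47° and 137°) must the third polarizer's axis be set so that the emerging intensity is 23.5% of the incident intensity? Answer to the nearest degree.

Unpolarized light through the first polarizer → I₁ = ½ I₀, now polarized at 2°.
I₂ = I₁ cos²(47° − 2°) = 0.5 I₀ · cos²(45°) = 0.25 I₀.
Need I₃/I₀ = 0.235, so cos²(θ − 47°) = 0.235 / 0.25 = 0.94.
θ − 47° = arccos(√0.94) = 14.2°, giving θ ≈ 47 + 14.2 = 61.2°.

θ ≈ 61°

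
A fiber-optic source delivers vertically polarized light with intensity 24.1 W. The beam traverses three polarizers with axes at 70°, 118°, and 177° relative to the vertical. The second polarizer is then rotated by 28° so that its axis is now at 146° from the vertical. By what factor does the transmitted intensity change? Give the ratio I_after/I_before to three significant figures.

I_new/I_old ≈ 0.362

Before rotation:
By Malus's law, I₁ = I₀ cos²(70° − 0°) = I₀ cos²(70°) = 0.117 I₀.
I₂ = I₁ cos²(118° − 70°) = 0.117 I₀ · cos²(48°) = 0.05238 I₀.
I₃ = I₂ cos²(177° − 118°) = 0.05238 I₀ · cos²(59°) = 0.01389 I₀.
After rotation:
I₁ = I₀ cos²(70° − 0°) = I₀ cos²(70°) = 0.117 I₀.
I₂ = I₁ cos²(146° − 70°) = 0.117 I₀ · cos²(76°) = 0.006846 I₀.
I₃ = I₂ cos²(177° − 146°) = 0.006846 I₀ · cos²(31°) = 0.00503 I₀.
Ratio = 0.00503 / 0.01389 = 0.3621.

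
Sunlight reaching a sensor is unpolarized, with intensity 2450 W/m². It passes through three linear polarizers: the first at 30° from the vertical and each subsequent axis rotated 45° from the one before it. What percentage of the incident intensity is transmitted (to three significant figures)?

Unpolarized light through the first polarizer → I₁ = 2450 W/m²/2 = 1225 W/m², polarized at 30°.
I₂ = I₁ · cos²(45°) = 1225 · 0.5 = 612.5 W/m².
I₃ = I₂ · cos²(45°) = 612.5 · 0.5 = 306.3 W/m².
That is 12.5% of the incident intensity.

≈ 12.5%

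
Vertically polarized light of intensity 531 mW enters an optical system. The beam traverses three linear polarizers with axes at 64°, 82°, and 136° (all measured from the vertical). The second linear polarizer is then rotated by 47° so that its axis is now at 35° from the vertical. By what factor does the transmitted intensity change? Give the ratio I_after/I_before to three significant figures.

Before rotation:
By Malus's law, I₁ = I₀ cos²(64° − 0°) = I₀ cos²(64°) = 0.1922 I₀.
I₂ = I₁ cos²(82° − 64°) = 0.1922 I₀ · cos²(18°) = 0.1738 I₀.
I₃ = I₂ cos²(136° − 82°) = 0.1738 I₀ · cos²(54°) = 0.06005 I₀.
After rotation:
I₁ = I₀ cos²(64° − 0°) = I₀ cos²(64°) = 0.1922 I₀.
I₂ = I₁ cos²(35° − 64°) = 0.1922 I₀ · cos²(29°) = 0.147 I₀.
Angle between axes 2 and 3: 79°. I₃ = 0.147 I₀ · cos²(79°) = 0.005352 I₀.
Ratio = 0.005352 / 0.06005 = 0.08912.

I_new/I_old ≈ 0.0891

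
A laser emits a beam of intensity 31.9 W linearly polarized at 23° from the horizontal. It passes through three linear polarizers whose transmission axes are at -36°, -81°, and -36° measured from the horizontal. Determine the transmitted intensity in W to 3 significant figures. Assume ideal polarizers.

I ≈ 2.12 W

I₁ = 31.9 W · cos²(59°) = 8.462 W.
I₂ = I₁ · cos²(45°) = 8.462 · 0.5 = 4.231 W.
I₃ = I₂ · cos²(45°) = 4.231 · 0.5 = 2.115 W.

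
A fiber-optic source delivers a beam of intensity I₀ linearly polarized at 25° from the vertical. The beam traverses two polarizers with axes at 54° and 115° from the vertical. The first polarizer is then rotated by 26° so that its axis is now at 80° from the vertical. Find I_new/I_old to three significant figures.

I_new/I_old ≈ 1.23

Before rotation:
I₁ = I₀ cos²(54° − 25°) = I₀ cos²(29°) = 0.765 I₀.
I₂ = I₁ cos²(115° − 54°) = 0.765 I₀ · cos²(61°) = 0.1798 I₀.
After rotation:
I₁ = I₀ cos²(80° − 25°) = I₀ cos²(55°) = 0.329 I₀.
I₂ = I₁ cos²(115° − 80°) = 0.329 I₀ · cos²(35°) = 0.2208 I₀.
Ratio = 0.2208 / 0.1798 = 1.228.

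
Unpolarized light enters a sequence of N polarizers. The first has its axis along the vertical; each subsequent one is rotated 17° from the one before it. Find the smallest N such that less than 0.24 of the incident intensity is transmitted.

N = 10

First polarizer halves the unpolarized light: factor 1/2.
Each further stage multiplies by cos²(17°) = 0.9145.
After N polarizers: T = 0.5·0.9145^(N−1). Require T < 0.24 ⇒ N−1 > ln(0.24/0.5)/ln(0.9145) = 8.21, so N−1 ≥ 9 and N = 10.
Check: N=10 gives T = 0.2237 < 0.24; N=9 gives T = 0.2446.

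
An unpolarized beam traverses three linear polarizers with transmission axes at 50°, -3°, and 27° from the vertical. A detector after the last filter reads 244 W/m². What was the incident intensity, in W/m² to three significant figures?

I₀ ≈ 1800 W/m²

Unpolarized light through the first polarizer → I₁ = ½ I₀, now polarized at 50°.
I₂ = I₁ cos²(-3° − 50°) = 0.5 I₀ · cos²(53°) = 0.1811 I₀.
I₃ = I₂ cos²(27° + 3°) = 0.1811 I₀ · cos²(30°) = 0.1358 I₀.
So 244 W/m² = 0.1358 I₀, giving I₀ = 244/0.1358 = 1797 W/m².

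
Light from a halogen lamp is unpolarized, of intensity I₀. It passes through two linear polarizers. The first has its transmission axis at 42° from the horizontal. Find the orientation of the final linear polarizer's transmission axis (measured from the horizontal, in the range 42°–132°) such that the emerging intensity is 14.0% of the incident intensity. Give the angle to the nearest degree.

θ ≈ 100°

Unpolarized light through the first polarizer → I₁ = ½ I₀, now polarized at 42°.
Need I₂/I₀ = 0.14, so cos²(θ − 42°) = 0.14 / 0.5 = 0.28.
θ − 42° = arccos(√0.28) = 58.1°, giving θ ≈ 42 + 58.1 = 100.1°.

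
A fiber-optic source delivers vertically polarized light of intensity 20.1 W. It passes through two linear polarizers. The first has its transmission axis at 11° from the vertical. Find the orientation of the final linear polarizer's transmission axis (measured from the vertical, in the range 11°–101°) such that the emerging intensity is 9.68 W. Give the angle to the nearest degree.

θ ≈ 56°

I₁ = I₀ cos²(11° − 0°) = I₀ cos²(11°) = 0.9636 I₀.
Target fraction: 9.68 / 20.1 W = 0.4816 of I₀.
Need I₂/I₀ = 0.4816, so cos²(θ − 11°) = 0.4816 / 0.9636 = 0.4998.
θ − 11° = arccos(√0.4998) = 45.0°, giving θ ≈ 11 + 45.0 = 56.0°.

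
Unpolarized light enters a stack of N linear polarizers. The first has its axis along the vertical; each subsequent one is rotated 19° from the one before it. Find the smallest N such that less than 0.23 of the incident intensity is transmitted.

First polarizer halves the unpolarized light: factor 1/2.
Each further stage multiplies by cos²(19°) = 0.894.
After N polarizers: T = 0.5·0.894^(N−1). Require T < 0.23 ⇒ N−1 > ln(0.23/0.5)/ln(0.894) = 6.93, so N−1 ≥ 7 and N = 8.
Check: N=8 gives T = 0.2282 < 0.23; N=7 gives T = 0.2553.

N = 8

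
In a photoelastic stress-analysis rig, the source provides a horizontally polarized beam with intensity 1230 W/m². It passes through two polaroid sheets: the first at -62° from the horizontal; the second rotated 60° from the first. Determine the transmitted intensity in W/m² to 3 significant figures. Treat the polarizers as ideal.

By Malus's law, I₁ = 1230 W/m² · cos²(62°) = 271.1 W/m².
I₂ = I₁ · cos²(60°) = 271.1 · 0.25 = 67.77 W/m².

I ≈ 67.8 W/m²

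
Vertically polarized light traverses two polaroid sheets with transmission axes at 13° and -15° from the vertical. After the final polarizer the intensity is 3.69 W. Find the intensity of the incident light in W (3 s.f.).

By Malus's law, I₁ = I₀ cos²(13° − 0°) = I₀ cos²(13°) = 0.9494 I₀.
I₂ = I₁ cos²(-15° − 13°) = 0.9494 I₀ · cos²(28°) = 0.7401 I₀.
So 3.69 W = 0.7401 I₀, giving I₀ = 3.69/0.7401 = 4.985 W.

I₀ ≈ 4.99 W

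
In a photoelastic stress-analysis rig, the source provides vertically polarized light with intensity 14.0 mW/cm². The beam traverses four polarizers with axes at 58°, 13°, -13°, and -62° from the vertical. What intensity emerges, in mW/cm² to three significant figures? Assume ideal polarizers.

I ≈ 0.683 mW/cm²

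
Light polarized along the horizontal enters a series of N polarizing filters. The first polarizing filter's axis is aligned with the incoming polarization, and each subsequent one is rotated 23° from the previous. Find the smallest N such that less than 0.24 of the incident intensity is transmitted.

N = 10

First polarizer is aligned with the polarization: full transmission.
Each further stage multiplies by cos²(23°) = 0.8473.
After N polarizers: T = 0.8473^(N−1). Require T < 0.24 ⇒ N−1 > ln(0.24)/ln(0.8473) = 8.61, so N−1 ≥ 9 and N = 10.
Check: N=10 gives T = 0.2251 < 0.24; N=9 gives T = 0.2657.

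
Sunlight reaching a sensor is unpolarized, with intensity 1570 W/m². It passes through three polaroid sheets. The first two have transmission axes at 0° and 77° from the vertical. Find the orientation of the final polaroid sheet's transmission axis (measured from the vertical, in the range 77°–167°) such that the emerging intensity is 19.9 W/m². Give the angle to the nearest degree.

Unpolarized light through the first polarizer → I₁ = ½ I₀, now polarized at 0°.
I₂ = I₁ cos²(77° − 0°) = 0.5 I₀ · cos²(77°) = 0.0253 I₀.
Target fraction: 19.9 / 1570 W/m² = 0.01268 of I₀.
Need I₃/I₀ = 0.01268, so cos²(θ − 77°) = 0.01268 / 0.0253 = 0.501.
θ − 77° = arccos(√0.501) = 44.9°, giving θ ≈ 77 + 44.9 = 121.9°.

θ ≈ 122°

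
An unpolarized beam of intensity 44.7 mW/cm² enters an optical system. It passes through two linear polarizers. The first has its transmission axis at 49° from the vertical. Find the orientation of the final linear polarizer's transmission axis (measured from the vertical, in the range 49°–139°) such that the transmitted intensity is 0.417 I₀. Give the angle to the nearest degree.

θ ≈ 73°

Unpolarized light through the first polarizer → I₁ = ½ I₀, now polarized at 49°.
Need I₂/I₀ = 0.417, so cos²(θ − 49°) = 0.417 / 0.5 = 0.834.
θ − 49° = arccos(√0.834) = 24.0°, giving θ ≈ 49 + 24.0 = 73.0°.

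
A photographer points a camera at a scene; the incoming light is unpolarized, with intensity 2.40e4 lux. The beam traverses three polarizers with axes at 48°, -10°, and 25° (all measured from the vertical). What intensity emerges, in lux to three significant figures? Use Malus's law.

I ≈ 2260 lux

Unpolarized light through the first polarizer → I₁ = 2.40e4 lux/2 = 1.2e+04 lux, polarized at 48°.
I₂ = I₁ · cos²(58°) = 1.2e+04 · 0.2808 = 3370 lux.
I₃ = I₂ · cos²(35°) = 3370 · 0.671 = 2261 lux.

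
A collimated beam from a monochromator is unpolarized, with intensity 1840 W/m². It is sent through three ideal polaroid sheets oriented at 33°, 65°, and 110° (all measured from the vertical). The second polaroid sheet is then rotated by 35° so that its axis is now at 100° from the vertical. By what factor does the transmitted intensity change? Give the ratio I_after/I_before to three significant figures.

I_new/I_old ≈ 0.412

Before rotation:
Unpolarized light through the first polarizer → I₁ = ½ I₀, now polarized at 33°.
I₂ = I₁ cos²(65° − 33°) = 0.5 I₀ · cos²(32°) = 0.3596 I₀.
I₃ = I₂ cos²(110° − 65°) = 0.3596 I₀ · cos²(45°) = 0.1798 I₀.
After rotation:
Unpolarized light through the first polarizer → I₁ = ½ I₀, now polarized at 33°.
I₂ = I₁ cos²(100° − 33°) = 0.5 I₀ · cos²(67°) = 0.07634 I₀.
I₃ = I₂ cos²(110° − 100°) = 0.07634 I₀ · cos²(10°) = 0.07403 I₀.
Ratio = 0.07403 / 0.1798 = 0.4118.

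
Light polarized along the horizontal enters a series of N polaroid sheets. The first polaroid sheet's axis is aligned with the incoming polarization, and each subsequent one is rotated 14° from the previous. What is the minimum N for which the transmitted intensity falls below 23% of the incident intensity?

N = 26

First polarizer is aligned with the polarization: full transmission.
Each further stage multiplies by cos²(14°) = 0.9415.
After N polarizers: T = 0.9415^(N−1). Require T < 0.23 ⇒ N−1 > ln(0.23)/ln(0.9415) = 24.37, so N−1 ≥ 25 and N = 26.
Check: N=26 gives T = 0.2214 < 0.23; N=25 gives T = 0.2352.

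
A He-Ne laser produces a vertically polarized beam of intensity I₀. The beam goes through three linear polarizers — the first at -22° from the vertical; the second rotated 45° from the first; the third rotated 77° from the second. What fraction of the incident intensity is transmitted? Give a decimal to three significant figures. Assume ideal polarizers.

≈ 0.0218 I₀

By Malus's law, I₁ = I₀ cos²(-22° − 0°) = I₀ cos²(22°) = 0.8597 I₀.
I₂ = I₁ cos²(45°) = 0.8597 · 0.5 I₀ = 0.4298 I₀.
I₃ = I₂ cos²(77°) = 0.4298 · 0.0506 I₀ = 0.02175 I₀.
Transmitted fraction = 0.02175.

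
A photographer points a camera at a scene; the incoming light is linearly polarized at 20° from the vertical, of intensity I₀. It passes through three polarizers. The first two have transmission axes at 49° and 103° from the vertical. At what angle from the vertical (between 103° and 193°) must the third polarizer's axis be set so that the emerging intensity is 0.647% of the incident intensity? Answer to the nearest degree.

θ ≈ 184°

I₁ = I₀ cos²(49° − 20°) = I₀ cos²(29°) = 0.765 I₀.
I₂ = I₁ cos²(103° − 49°) = 0.765 I₀ · cos²(54°) = 0.2643 I₀.
Need I₃/I₀ = 0.00647, so cos²(θ − 103°) = 0.00647 / 0.2643 = 0.02448.
θ − 103° = arccos(√0.02448) = 81.0°, giving θ ≈ 103 + 81.0 = 184.0°.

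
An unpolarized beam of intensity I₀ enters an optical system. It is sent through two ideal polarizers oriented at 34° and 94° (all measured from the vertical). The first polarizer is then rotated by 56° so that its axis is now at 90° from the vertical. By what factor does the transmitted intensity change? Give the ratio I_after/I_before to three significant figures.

I_new/I_old ≈ 3.98

Before rotation:
Unpolarized light through the first polarizer → I₁ = ½ I₀, now polarized at 34°.
I₂ = I₁ cos²(94° − 34°) = 0.5 I₀ · cos²(60°) = 0.125 I₀.
After rotation:
Unpolarized light through the first polarizer → I₁ = ½ I₀, now polarized at 90°.
I₂ = I₁ cos²(94° − 90°) = 0.5 I₀ · cos²(4°) = 0.4976 I₀.
Ratio = 0.4976 / 0.125 = 3.981.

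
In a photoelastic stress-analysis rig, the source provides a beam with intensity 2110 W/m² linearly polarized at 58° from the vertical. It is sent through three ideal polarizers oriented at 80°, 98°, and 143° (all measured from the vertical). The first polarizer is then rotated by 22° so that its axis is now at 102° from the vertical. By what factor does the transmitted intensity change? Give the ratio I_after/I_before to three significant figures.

I_new/I_old ≈ 0.662

Before rotation:
I₁ = I₀ cos²(80° − 58°) = I₀ cos²(22°) = 0.8597 I₀.
I₂ = I₁ cos²(98° − 80°) = 0.8597 I₀ · cos²(18°) = 0.7776 I₀.
I₃ = I₂ cos²(143° − 98°) = 0.7776 I₀ · cos²(45°) = 0.3888 I₀.
After rotation:
I₁ = I₀ cos²(102° − 58°) = I₀ cos²(44°) = 0.5174 I₀.
I₂ = I₁ cos²(98° − 102°) = 0.5174 I₀ · cos²(4°) = 0.5149 I₀.
I₃ = I₂ cos²(143° − 98°) = 0.5149 I₀ · cos²(45°) = 0.2575 I₀.
Ratio = 0.2575 / 0.3888 = 0.6622.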